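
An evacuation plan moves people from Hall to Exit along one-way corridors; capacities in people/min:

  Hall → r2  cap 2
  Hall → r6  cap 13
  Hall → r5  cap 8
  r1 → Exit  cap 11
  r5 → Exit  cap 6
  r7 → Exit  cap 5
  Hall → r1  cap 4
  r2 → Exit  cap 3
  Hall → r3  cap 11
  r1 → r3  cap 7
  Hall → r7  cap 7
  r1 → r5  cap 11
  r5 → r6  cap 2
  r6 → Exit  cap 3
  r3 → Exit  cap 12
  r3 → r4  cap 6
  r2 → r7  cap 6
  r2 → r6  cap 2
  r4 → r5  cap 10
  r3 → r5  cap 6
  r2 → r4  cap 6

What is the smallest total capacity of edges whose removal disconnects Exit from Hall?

31

Augment Hall→r1→Exit: bottleneck 4, flow now 4.
Augment Hall→r2→Exit: bottleneck 2, flow now 6.
Augment Hall→r3→Exit: bottleneck 11, flow now 17.
Augment Hall→r5→Exit: bottleneck 6, flow now 23.
Augment Hall→r6→Exit: bottleneck 3, flow now 26.
Augment Hall→r7→Exit: bottleneck 5, flow now 31.
No augmenting path remains; maximum flow = 31.
By max-flow min-cut, the minimum cut capacity equals the max flow.
In the residual graph, reachable from Hall: {Hall, r5, r6, r7}.
Min-cut edges: Hall→r1 (4), Hall→r2 (2), Hall→r3 (11), r5→Exit (6), r6→Exit (3), r7→Exit (5); capacity 4 + 2 + 11 + 6 + 3 + 5 = 31.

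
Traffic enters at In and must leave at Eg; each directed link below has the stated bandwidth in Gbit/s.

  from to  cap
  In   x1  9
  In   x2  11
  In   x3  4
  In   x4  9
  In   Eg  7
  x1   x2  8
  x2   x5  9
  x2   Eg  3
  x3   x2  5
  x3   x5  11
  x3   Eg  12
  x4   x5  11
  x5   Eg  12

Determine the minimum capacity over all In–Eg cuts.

26

Augment In→Eg: bottleneck 7, flow now 7.
Augment In→x2→Eg: bottleneck 3, flow now 10.
Augment In→x3→Eg: bottleneck 4, flow now 14.
Augment In→x2→x5→Eg: bottleneck 8, flow now 22.
Augment In→x4→x5→Eg: bottleneck 4, flow now 26.
No augmenting path remains; maximum flow = 26.
By max-flow min-cut, the minimum cut capacity equals the max flow.
In the residual graph, reachable from In: {In, x1, x2, x4, x5}.
Min-cut edges: In→x3 (4), In→Eg (7), x2→Eg (3), x5→Eg (12); capacity 4 + 7 + 3 + 12 = 26.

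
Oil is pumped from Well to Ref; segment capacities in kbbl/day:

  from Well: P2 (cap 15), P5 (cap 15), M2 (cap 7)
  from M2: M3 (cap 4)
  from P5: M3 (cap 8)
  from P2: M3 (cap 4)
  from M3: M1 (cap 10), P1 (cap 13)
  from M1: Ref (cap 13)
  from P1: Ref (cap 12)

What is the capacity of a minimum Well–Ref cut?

16

Augment Well→M2→M3→M1→Ref: bottleneck 4, flow now 4.
Augment Well→P5→M3→M1→Ref: bottleneck 6, flow now 10.
Augment Well→P5→M3→P1→Ref: bottleneck 2, flow now 12.
Augment Well→P2→M3→P1→Ref: bottleneck 4, flow now 16.
No augmenting path remains; maximum flow = 16.
By max-flow min-cut, the minimum cut capacity equals the max flow.
In the residual graph, reachable from Well: {Well, M2, P5, P2}.
Min-cut edges: M2→M3 (4), P5→M3 (8), P2→M3 (4); capacity 4 + 8 + 4 = 16.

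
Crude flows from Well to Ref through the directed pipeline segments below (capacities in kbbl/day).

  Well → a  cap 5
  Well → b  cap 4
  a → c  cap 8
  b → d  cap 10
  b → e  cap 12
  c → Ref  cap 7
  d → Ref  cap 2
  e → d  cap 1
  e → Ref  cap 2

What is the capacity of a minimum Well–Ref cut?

Augment Well→a→c→Ref: bottleneck 5, flow now 5.
Augment Well→b→d→Ref: bottleneck 2, flow now 7.
Augment Well→b→e→Ref: bottleneck 2, flow now 9.
No augmenting path remains; maximum flow = 9.
By max-flow min-cut, the minimum cut capacity equals the max flow.
In the residual graph, reachable from Well: {Well}.
Min-cut edges: Well→a (5), Well→b (4); capacity 5 + 4 = 9.

9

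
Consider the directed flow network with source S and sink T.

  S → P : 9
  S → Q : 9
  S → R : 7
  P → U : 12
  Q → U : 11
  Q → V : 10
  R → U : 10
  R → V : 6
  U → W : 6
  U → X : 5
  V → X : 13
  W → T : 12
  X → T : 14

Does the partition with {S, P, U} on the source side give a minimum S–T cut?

Given cut capacity: 9 + 7 + 6 + 5 = 27.
Augment S→P→U→W→T: bottleneck 6, flow now 6.
Augment S→P→U→X→T: bottleneck 3, flow now 9.
Augment S→Q→U→X→T: bottleneck 2, flow now 11.
Augment S→Q→V→X→T: bottleneck 7, flow now 18.
Augment S→R→V→X→T: bottleneck 2, flow now 20.
No augmenting path remains; maximum flow = 20.
In the residual graph, reachable from S: {S, P, Q, R, U, V, X}.
Min-cut edges: U→W (6), X→T (14); capacity 6 + 14 = 20.
Cut capacity 27 exceeds the max flow 20, so it is not minimum.

No — its capacity is 27, but the minimum cut has capacity 20.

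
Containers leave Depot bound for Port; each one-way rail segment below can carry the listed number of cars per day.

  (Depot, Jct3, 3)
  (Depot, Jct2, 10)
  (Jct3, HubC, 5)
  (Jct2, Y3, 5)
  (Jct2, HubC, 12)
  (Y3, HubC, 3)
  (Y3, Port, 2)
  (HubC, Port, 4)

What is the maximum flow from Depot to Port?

6

Augment Depot→Jct3→HubC→Port: bottleneck 3, flow now 3.
Augment Depot→Jct2→Y3→Port: bottleneck 2, flow now 5.
Augment Depot→Jct2→HubC→Port: bottleneck 1, flow now 6.
No augmenting path remains; maximum flow = 6.
In the residual graph, reachable from Depot: {Depot, Jct3, Jct2, Y3, HubC}.
Min-cut edges: Y3→Port (2), HubC→Port (4); capacity 2 + 4 = 6.
This cut is saturated, so no flow can exceed 6.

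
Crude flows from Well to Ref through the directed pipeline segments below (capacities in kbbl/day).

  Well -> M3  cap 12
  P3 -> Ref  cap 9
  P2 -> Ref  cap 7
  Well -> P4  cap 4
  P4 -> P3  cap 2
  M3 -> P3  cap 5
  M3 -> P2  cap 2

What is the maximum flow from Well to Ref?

Augment Well→M3→P3→Ref: bottleneck 5, flow now 5.
Augment Well→M3→P2→Ref: bottleneck 2, flow now 7.
Augment Well→P4→P3→Ref: bottleneck 2, flow now 9.
No augmenting path remains; maximum flow = 9.
In the residual graph, reachable from Well: {Well, M3, P4}.
Min-cut edges: M3→P3 (5), M3→P2 (2), P4→P3 (2); capacity 5 + 2 + 2 = 9.
This cut is saturated, so no flow can exceed 9.

9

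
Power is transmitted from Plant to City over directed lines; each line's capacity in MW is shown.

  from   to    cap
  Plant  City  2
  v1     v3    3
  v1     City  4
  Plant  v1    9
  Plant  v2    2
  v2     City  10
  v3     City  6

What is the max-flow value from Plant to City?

11

Augment Plant→City: bottleneck 2, flow now 2.
Augment Plant→v1→City: bottleneck 4, flow now 6.
Augment Plant→v2→City: bottleneck 2, flow now 8.
Augment Plant→v1→v3→City: bottleneck 3, flow now 11.
No augmenting path remains; maximum flow = 11.
In the residual graph, reachable from Plant: {Plant, v1}.
Min-cut edges: Plant→v2 (2), Plant→City (2), v1→v3 (3), v1→City (4); capacity 2 + 2 + 3 + 4 = 11.
This cut is saturated, so no flow can exceed 11.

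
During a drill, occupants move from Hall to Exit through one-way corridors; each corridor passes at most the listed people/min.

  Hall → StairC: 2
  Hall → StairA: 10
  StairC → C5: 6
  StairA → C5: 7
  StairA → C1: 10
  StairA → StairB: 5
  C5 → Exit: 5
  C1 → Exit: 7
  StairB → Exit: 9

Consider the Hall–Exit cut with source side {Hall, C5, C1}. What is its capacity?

Edges leaving {Hall, C5, C1}: Hall→StairC (2), Hall→StairA (10), C5→Exit (5), C1→Exit (7).
Cut capacity = 2 + 10 + 5 + 7 = 24.

24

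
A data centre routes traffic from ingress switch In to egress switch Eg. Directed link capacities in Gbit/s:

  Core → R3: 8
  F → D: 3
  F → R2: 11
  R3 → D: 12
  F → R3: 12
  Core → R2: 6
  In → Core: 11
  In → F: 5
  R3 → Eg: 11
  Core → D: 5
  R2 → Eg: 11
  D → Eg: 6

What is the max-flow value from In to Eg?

16

Augment In→F→D→Eg: bottleneck 3, flow now 3.
Augment In→F→R3→Eg: bottleneck 2, flow now 5.
Augment In→Core→D→Eg: bottleneck 3, flow now 8.
Augment In→Core→R3→Eg: bottleneck 8, flow now 16.
No augmenting path remains; maximum flow = 16.
In the residual graph, reachable from In: {In}.
Min-cut edges: In→F (5), In→Core (11); capacity 5 + 11 = 16.
This cut is saturated, so no flow can exceed 16.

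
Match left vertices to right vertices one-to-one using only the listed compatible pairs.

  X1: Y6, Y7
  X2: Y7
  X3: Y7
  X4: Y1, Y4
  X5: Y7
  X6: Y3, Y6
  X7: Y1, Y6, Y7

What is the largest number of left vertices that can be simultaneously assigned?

5

Unit-capacity flow: source→left, listed edges, right→sink; max matching = max flow.
Augmenting path X1→Y6 (+1); matched 1.
Augmenting path X2→Y7 (+1); matched 2.
Augmenting path X4→Y1 (+1); matched 3.
Augmenting path X6→Y3 (+1); matched 4.
Augmenting path X7→Y1→X4→Y4 (+1); matched 5.
No augmenting path remains; maximum matching = 5.
König certificate: {X1, X4, X6, X7, Y7} is a vertex cover of size 5 (every listed pair touches it), so no matching can be larger.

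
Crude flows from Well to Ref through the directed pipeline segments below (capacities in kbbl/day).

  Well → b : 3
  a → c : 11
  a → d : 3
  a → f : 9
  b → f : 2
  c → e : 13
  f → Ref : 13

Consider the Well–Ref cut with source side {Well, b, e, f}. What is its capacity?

13

Edges leaving {Well, b, e, f}: f→Ref (13).
Cut capacity = 13 = 13.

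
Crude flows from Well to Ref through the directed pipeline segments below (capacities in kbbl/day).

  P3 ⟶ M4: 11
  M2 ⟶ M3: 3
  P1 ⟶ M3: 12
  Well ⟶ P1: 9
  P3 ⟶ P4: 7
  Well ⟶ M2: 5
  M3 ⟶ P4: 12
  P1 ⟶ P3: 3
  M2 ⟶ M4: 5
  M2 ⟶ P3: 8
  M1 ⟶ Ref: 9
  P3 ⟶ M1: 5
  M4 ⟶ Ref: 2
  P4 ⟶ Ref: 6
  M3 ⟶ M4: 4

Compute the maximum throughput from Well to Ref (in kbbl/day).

Augment Well→M2→M4→Ref: bottleneck 2, flow now 2.
Augment Well→M2→M3→P4→Ref: bottleneck 3, flow now 5.
Augment Well→P1→M3→P4→Ref: bottleneck 3, flow now 8.
Augment Well→P1→P3→M1→Ref: bottleneck 3, flow now 11.
Augment Well→P1→M3→M2→P3→M1→Ref: bottleneck 2, flow now 13. (uses reverse residual edge)
No augmenting path remains; maximum flow = 13.
In the residual graph, reachable from Well: {Well, M2, P1, M3, P3, M4, P4}.
Min-cut edges: P3→M1 (5), M4→Ref (2), P4→Ref (6); capacity 5 + 2 + 6 = 13.
This cut is saturated, so no flow can exceed 13.

13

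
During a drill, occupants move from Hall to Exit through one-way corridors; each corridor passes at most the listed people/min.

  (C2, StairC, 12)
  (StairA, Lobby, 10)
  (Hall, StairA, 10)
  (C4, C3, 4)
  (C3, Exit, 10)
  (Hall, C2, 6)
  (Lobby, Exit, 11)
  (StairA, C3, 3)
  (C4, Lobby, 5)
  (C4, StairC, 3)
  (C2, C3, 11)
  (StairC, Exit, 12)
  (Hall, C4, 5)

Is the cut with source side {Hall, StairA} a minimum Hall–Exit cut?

No — its capacity is 24, but the minimum cut has capacity 21.

Given cut capacity: 5 + 6 + 10 + 3 = 24.
Augment Hall→C4→Lobby→Exit: bottleneck 5, flow now 5.
Augment Hall→C2→StairC→Exit: bottleneck 6, flow now 11.
Augment Hall→StairA→Lobby→Exit: bottleneck 6, flow now 17.
Augment Hall→StairA→C3→Exit: bottleneck 3, flow now 20.
Augment Hall→StairA→Lobby→C4→StairC→Exit: bottleneck 1, flow now 21. (uses reverse residual edge)
No augmenting path remains; maximum flow = 21.
In the residual graph, reachable from Hall: {Hall}.
Min-cut edges: Hall→C4 (5), Hall→C2 (6), Hall→StairA (10); capacity 5 + 6 + 10 = 21.
Cut capacity 24 exceeds the max flow 21, so it is not minimum.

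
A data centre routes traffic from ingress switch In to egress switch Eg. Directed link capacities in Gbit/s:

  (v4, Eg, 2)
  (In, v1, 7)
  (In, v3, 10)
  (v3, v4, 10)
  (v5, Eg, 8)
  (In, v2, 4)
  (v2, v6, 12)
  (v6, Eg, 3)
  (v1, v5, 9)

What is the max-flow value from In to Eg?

Augment In→v1→v5→Eg: bottleneck 7, flow now 7.
Augment In→v2→v6→Eg: bottleneck 3, flow now 10.
Augment In→v3→v4→Eg: bottleneck 2, flow now 12.
No augmenting path remains; maximum flow = 12.
In the residual graph, reachable from In: {In, v2, v3, v4, v6}.
Min-cut edges: In→v1 (7), v4→Eg (2), v6→Eg (3); capacity 7 + 2 + 3 = 12.
This cut is saturated, so no flow can exceed 12.

12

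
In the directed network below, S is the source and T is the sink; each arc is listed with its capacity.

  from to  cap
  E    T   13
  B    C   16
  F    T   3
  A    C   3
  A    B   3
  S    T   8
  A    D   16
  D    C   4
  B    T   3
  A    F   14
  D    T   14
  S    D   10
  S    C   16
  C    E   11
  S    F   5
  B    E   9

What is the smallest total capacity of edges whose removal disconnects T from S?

Augment S→T: bottleneck 8, flow now 8.
Augment S→D→T: bottleneck 10, flow now 18.
Augment S→F→T: bottleneck 3, flow now 21.
Augment S→C→E→T: bottleneck 11, flow now 32.
No augmenting path remains; maximum flow = 32.
By max-flow min-cut, the minimum cut capacity equals the max flow.
In the residual graph, reachable from S: {S, C, F}.
Min-cut edges: S→D (10), S→T (8), C→E (11), F→T (3); capacity 10 + 8 + 11 + 3 = 32.

32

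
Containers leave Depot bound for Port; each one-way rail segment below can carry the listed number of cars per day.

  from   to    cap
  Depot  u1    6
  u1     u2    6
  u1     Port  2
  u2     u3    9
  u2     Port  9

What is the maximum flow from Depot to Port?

Augment Depot→u1→Port: bottleneck 2, flow now 2.
Augment Depot→u1→u2→Port: bottleneck 4, flow now 6.
No augmenting path remains; maximum flow = 6.
In the residual graph, reachable from Depot: {Depot}.
Min-cut edges: Depot→u1 (6); capacity 6 = 6.
This cut is saturated, so no flow can exceed 6.

6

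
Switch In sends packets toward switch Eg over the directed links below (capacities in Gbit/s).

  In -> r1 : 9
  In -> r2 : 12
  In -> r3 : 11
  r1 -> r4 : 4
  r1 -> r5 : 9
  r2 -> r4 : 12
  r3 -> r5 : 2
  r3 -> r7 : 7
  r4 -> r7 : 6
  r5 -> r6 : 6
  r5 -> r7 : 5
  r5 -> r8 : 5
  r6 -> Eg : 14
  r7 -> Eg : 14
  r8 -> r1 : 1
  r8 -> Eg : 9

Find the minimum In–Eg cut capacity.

Augment In→r3→r7→Eg: bottleneck 7, flow now 7.
Augment In→r1→r4→r7→Eg: bottleneck 4, flow now 11.
Augment In→r1→r5→r6→Eg: bottleneck 5, flow now 16.
Augment In→r2→r4→r7→Eg: bottleneck 2, flow now 18.
Augment In→r3→r5→r6→Eg: bottleneck 1, flow now 19.
Augment In→r3→r5→r7→Eg: bottleneck 1, flow now 20.
Augment In→r2→r4→r1→r5→r8→Eg: bottleneck 4, flow now 24. (uses reverse residual edge)
No augmenting path remains; maximum flow = 24.
By max-flow min-cut, the minimum cut capacity equals the max flow.
In the residual graph, reachable from In: {In, r2, r3, r4}.
Min-cut edges: In→r1 (9), r3→r5 (2), r3→r7 (7), r4→r7 (6); capacity 9 + 2 + 7 + 6 = 24.

24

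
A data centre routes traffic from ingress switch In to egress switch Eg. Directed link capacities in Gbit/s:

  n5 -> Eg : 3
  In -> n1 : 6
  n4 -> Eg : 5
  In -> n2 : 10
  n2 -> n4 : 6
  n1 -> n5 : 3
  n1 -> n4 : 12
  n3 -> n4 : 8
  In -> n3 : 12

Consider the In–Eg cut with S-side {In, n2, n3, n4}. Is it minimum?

Given cut capacity: 6 + 5 = 11.
Augment In→n1→n4→Eg: bottleneck 5, flow now 5.
Augment In→n1→n5→Eg: bottleneck 1, flow now 6.
Augment In→n2→n4→n1→n5→Eg: bottleneck 2, flow now 8. (uses reverse residual edge)
No augmenting path remains; maximum flow = 8.
In the residual graph, reachable from In: {In, n1, n2, n3, n4}.
Min-cut edges: n1→n5 (3), n4→Eg (5); capacity 3 + 5 = 8.
Cut capacity 11 exceeds the max flow 8, so it is not minimum.

No — its capacity is 11, but the minimum cut has capacity 8.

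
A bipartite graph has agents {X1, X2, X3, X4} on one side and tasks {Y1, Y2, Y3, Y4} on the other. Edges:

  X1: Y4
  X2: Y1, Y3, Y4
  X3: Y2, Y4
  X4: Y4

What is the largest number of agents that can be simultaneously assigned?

Unit-capacity flow: source→left, listed edges, right→sink; max matching = max flow.
Augmenting path X1→Y4 (+1); matched 1.
Augmenting path X2→Y1 (+1); matched 2.
Augmenting path X3→Y2 (+1); matched 3.
No augmenting path remains; maximum matching = 3.
König certificate: {X2, X3, Y4} is a vertex cover of size 3 (every listed pair touches it), so no matching can be larger.

3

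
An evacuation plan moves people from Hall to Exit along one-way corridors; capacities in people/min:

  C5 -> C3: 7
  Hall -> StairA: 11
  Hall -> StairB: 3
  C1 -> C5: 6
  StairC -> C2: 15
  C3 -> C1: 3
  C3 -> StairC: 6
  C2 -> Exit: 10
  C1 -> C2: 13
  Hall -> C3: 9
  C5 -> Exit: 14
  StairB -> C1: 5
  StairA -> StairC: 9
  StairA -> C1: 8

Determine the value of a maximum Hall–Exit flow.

16

Augment Hall→StairB→C1→C2→Exit: bottleneck 3, flow now 3.
Augment Hall→StairA→StairC→C2→Exit: bottleneck 7, flow now 10.
Augment Hall→StairA→C1→C5→Exit: bottleneck 4, flow now 14.
Augment Hall→C3→C1→C5→Exit: bottleneck 2, flow now 16.
No augmenting path remains; maximum flow = 16.
In the residual graph, reachable from Hall: {Hall, StairB, StairA, C3, StairC, C1, C2}.
Min-cut edges: C1→C5 (6), C2→Exit (10); capacity 6 + 10 = 16.
This cut is saturated, so no flow can exceed 16.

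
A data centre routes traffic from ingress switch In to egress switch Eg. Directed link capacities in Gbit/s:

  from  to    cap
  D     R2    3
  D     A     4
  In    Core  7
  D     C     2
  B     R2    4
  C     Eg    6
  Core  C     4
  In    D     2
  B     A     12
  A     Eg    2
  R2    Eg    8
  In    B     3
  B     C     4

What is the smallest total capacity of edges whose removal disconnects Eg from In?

Augment In→D→R2→Eg: bottleneck 2, flow now 2.
Augment In→Core→C→Eg: bottleneck 4, flow now 6.
Augment In→B→R2→Eg: bottleneck 3, flow now 9.
No augmenting path remains; maximum flow = 9.
By max-flow min-cut, the minimum cut capacity equals the max flow.
In the residual graph, reachable from In: {In, Core}.
Min-cut edges: In→D (2), In→B (3), Core→C (4); capacity 2 + 3 + 4 = 9.

9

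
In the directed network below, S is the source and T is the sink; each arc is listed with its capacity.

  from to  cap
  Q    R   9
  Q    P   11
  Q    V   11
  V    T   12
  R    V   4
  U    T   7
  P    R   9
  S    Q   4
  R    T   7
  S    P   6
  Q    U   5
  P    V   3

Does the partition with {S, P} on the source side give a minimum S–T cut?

No — its capacity is 16, but the minimum cut has capacity 10.

Given cut capacity: 4 + 9 + 3 = 16.
Augment S→P→R→T: bottleneck 6, flow now 6.
Augment S→Q→R→T: bottleneck 1, flow now 7.
Augment S→Q→U→T: bottleneck 3, flow now 10.
No augmenting path remains; maximum flow = 10.
In the residual graph, reachable from S: {S}.
Min-cut edges: S→P (6), S→Q (4); capacity 6 + 4 = 10.
Cut capacity 16 exceeds the max flow 10, so it is not minimum.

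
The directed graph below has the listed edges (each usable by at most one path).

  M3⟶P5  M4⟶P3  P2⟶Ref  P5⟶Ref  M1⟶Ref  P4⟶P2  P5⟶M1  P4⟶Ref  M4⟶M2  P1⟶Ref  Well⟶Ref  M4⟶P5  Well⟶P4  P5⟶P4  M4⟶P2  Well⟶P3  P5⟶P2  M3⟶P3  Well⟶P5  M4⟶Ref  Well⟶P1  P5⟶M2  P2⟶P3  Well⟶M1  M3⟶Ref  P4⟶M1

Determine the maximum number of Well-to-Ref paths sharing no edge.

5

Assign every edge capacity 1; by Menger, the answer equals the max flow.
Path Well→Ref (+1); total 1.
Path Well→P5→Ref (+1); total 2.
Path Well→P4→Ref (+1); total 3.
Path Well→M1→Ref (+1); total 4.
Path Well→P1→Ref (+1); total 5.
No residual Well→Ref path; max flow = 5.
Certifying cut of size 5: {Well→M1, Well→P1, Well→P4, Well→P5, Well→Ref}.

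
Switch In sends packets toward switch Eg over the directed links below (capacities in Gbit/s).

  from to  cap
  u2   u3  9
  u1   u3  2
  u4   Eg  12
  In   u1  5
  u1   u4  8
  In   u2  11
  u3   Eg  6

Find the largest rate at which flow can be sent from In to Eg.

11

Augment In→u1→u3→Eg: bottleneck 2, flow now 2.
Augment In→u1→u4→Eg: bottleneck 3, flow now 5.
Augment In→u2→u3→Eg: bottleneck 4, flow now 9.
Augment In→u2→u3→u1→u4→Eg: bottleneck 2, flow now 11. (uses reverse residual edge)
No augmenting path remains; maximum flow = 11.
In the residual graph, reachable from In: {In, u2, u3}.
Min-cut edges: In→u1 (5), u3→Eg (6); capacity 5 + 6 = 11.
This cut is saturated, so no flow can exceed 11.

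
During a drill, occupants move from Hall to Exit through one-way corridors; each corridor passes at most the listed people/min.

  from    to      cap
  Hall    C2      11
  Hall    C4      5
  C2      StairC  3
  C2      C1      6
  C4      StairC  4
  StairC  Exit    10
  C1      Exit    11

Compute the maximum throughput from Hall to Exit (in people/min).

13

Augment Hall→C2→StairC→Exit: bottleneck 3, flow now 3.
Augment Hall→C2→C1→Exit: bottleneck 6, flow now 9.
Augment Hall→C4→StairC→Exit: bottleneck 4, flow now 13.
No augmenting path remains; maximum flow = 13.
In the residual graph, reachable from Hall: {Hall, C2, C4}.
Min-cut edges: C2→StairC (3), C2→C1 (6), C4→StairC (4); capacity 3 + 6 + 4 = 13.
This cut is saturated, so no flow can exceed 13.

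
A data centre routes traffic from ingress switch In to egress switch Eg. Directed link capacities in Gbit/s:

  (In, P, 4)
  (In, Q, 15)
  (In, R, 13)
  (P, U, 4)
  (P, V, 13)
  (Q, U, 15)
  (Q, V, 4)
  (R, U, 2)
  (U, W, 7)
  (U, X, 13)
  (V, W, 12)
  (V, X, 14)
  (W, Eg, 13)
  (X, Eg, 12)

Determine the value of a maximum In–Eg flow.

Augment In→P→U→W→Eg: bottleneck 4, flow now 4.
Augment In→Q→U→W→Eg: bottleneck 3, flow now 7.
Augment In→Q→U→X→Eg: bottleneck 12, flow now 19.
Augment In→R→U→P→V→W→Eg: bottleneck 2, flow now 21. (uses reverse residual edge)
No augmenting path remains; maximum flow = 21.
In the residual graph, reachable from In: {In, R}.
Min-cut edges: In→P (4), In→Q (15), R→U (2); capacity 4 + 15 + 2 = 21.
This cut is saturated, so no flow can exceed 21.

21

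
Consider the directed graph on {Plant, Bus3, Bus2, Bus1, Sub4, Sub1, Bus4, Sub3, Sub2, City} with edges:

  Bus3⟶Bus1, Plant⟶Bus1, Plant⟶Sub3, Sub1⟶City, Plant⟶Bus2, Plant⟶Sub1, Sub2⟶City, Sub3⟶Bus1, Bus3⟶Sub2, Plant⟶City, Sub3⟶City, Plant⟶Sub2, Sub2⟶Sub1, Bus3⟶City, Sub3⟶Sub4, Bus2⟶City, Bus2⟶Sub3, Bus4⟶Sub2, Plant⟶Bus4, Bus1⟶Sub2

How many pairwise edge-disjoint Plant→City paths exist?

Assign every edge capacity 1; by Menger, the answer equals the max flow.
Path Plant→City (+1); total 1.
Path Plant→Bus2→City (+1); total 2.
Path Plant→Sub1→City (+1); total 3.
Path Plant→Sub3→City (+1); total 4.
Path Plant→Sub2→City (+1); total 5.
No residual Plant→City path; max flow = 5.
Certifying cut of size 5: {Plant→Bus2, Plant→City, Plant→Sub3, Sub1→City, Sub2→City}.

5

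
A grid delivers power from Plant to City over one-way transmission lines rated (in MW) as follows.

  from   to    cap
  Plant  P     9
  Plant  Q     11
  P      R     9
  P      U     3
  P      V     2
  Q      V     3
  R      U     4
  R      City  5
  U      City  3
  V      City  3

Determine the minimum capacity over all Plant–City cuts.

Augment Plant→P→R→City: bottleneck 5, flow now 5.
Augment Plant→P→U→City: bottleneck 3, flow now 8.
Augment Plant→P→V→City: bottleneck 1, flow now 9.
Augment Plant→Q→V→City: bottleneck 2, flow now 11.
No augmenting path remains; maximum flow = 11.
By max-flow min-cut, the minimum cut capacity equals the max flow.
In the residual graph, reachable from Plant: {Plant, P, Q, R, U, V}.
Min-cut edges: R→City (5), U→City (3), V→City (3); capacity 5 + 3 + 3 = 11.

11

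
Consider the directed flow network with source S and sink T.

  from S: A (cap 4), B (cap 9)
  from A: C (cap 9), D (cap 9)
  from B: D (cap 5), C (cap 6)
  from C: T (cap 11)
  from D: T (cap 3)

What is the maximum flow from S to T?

13

Augment S→A→C→T: bottleneck 4, flow now 4.
Augment S→B→C→T: bottleneck 6, flow now 10.
Augment S→B→D→T: bottleneck 3, flow now 13.
No augmenting path remains; maximum flow = 13.
In the residual graph, reachable from S: {S}.
Min-cut edges: S→A (4), S→B (9); capacity 4 + 9 = 13.
This cut is saturated, so no flow can exceed 13.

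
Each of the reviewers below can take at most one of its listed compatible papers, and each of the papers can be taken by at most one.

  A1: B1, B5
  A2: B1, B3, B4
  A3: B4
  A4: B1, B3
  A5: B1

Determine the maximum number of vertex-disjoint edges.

4

Unit-capacity flow: source→left, listed edges, right→sink; max matching = max flow.
Augmenting path A1→B1 (+1); matched 1.
Augmenting path A2→B3 (+1); matched 2.
Augmenting path A3→B4 (+1); matched 3.
Augmenting path A4→B1→A1→B5 (+1); matched 4.
No augmenting path remains; maximum matching = 4.
König certificate: {A1, B1, B3, B4} is a vertex cover of size 4 (every listed pair touches it), so no matching can be larger.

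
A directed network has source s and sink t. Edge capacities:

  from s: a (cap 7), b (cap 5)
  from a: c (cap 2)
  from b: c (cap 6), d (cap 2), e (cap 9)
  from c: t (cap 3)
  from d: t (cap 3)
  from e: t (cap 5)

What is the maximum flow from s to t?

Augment s→a→c→t: bottleneck 2, flow now 2.
Augment s→b→c→t: bottleneck 1, flow now 3.
Augment s→b→d→t: bottleneck 2, flow now 5.
Augment s→b→e→t: bottleneck 2, flow now 7.
No augmenting path remains; maximum flow = 7.
In the residual graph, reachable from s: {s, a}.
Min-cut edges: s→b (5), a→c (2); capacity 5 + 2 = 7.
This cut is saturated, so no flow can exceed 7.

7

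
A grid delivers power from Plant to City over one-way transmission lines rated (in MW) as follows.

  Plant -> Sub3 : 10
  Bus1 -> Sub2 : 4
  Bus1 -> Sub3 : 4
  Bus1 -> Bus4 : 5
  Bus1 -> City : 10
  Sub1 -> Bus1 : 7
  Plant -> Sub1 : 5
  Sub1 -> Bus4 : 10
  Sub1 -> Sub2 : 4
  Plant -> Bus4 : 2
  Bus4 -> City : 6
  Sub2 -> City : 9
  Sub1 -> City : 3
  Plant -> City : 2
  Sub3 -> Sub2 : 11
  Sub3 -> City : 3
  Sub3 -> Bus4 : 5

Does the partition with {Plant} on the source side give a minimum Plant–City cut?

Yes — it is a minimum cut (capacity 19).

Given cut capacity: 5 + 10 + 2 + 2 = 19.
Augment Plant→City: bottleneck 2, flow now 2.
Augment Plant→Sub1→City: bottleneck 3, flow now 5.
Augment Plant→Sub3→City: bottleneck 3, flow now 8.
Augment Plant→Bus4→City: bottleneck 2, flow now 10.
Augment Plant→Sub1→Bus1→City: bottleneck 2, flow now 12.
Augment Plant→Sub3→Sub2→City: bottleneck 7, flow now 19.
No augmenting path remains; maximum flow = 19.
Cut capacity 19 equals the max flow, so it is a minimum cut.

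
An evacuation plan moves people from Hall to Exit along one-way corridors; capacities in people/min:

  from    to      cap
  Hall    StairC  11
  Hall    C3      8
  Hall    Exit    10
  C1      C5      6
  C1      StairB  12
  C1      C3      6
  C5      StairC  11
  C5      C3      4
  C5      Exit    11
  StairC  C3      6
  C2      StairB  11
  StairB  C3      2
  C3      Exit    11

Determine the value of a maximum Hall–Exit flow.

21

Augment Hall→Exit: bottleneck 10, flow now 10.
Augment Hall→C3→Exit: bottleneck 8, flow now 18.
Augment Hall→StairC→C3→Exit: bottleneck 3, flow now 21.
No augmenting path remains; maximum flow = 21.
In the residual graph, reachable from Hall: {Hall, StairC, C3}.
Min-cut edges: Hall→Exit (10), C3→Exit (11); capacity 10 + 11 = 21.
This cut is saturated, so no flow can exceed 21.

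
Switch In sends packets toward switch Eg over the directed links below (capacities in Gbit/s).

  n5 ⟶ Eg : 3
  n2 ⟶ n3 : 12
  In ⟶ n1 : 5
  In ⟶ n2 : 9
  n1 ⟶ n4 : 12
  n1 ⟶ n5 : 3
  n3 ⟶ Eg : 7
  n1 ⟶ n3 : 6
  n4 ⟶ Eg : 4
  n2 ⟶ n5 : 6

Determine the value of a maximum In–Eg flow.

14

Augment In→n1→n3→Eg: bottleneck 5, flow now 5.
Augment In→n2→n3→Eg: bottleneck 2, flow now 7.
Augment In→n2→n5→Eg: bottleneck 3, flow now 10.
Augment In→n2→n3→n1→n4→Eg: bottleneck 4, flow now 14. (uses reverse residual edge)
No augmenting path remains; maximum flow = 14.
In the residual graph, reachable from In: {In}.
Min-cut edges: In→n1 (5), In→n2 (9); capacity 5 + 9 = 14.
This cut is saturated, so no flow can exceed 14.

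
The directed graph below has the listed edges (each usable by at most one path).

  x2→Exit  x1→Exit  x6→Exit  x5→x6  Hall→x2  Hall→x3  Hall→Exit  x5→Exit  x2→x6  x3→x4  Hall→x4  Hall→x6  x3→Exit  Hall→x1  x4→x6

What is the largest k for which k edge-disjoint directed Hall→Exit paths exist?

5

Assign every edge capacity 1; by Menger, the answer equals the max flow.
Path Hall→Exit (+1); total 1.
Path Hall→x1→Exit (+1); total 2.
Path Hall→x2→Exit (+1); total 3.
Path Hall→x3→Exit (+1); total 4.
Path Hall→x6→Exit (+1); total 5.
No residual Hall→Exit path; max flow = 5.
Certifying cut of size 5: {Hall→Exit, Hall→x1, Hall→x2, Hall→x3, x6→Exit}.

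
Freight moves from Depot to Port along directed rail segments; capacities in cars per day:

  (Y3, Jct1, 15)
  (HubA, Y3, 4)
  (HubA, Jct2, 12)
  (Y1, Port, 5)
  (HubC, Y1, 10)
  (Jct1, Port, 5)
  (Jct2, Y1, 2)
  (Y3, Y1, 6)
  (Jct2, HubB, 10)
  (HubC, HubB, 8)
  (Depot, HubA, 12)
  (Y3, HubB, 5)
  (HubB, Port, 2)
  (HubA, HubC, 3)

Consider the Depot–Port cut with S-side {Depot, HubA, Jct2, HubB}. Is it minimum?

Yes — it is a minimum cut (capacity 11).

Given cut capacity: 3 + 4 + 2 + 2 = 11.
Augment Depot→HubA→HubC→Y1→Port: bottleneck 3, flow now 3.
Augment Depot→HubA→Jct2→Y1→Port: bottleneck 2, flow now 5.
Augment Depot→HubA→Jct2→HubB→Port: bottleneck 2, flow now 7.
Augment Depot→HubA→Y3→Jct1→Port: bottleneck 4, flow now 11.
No augmenting path remains; maximum flow = 11.
Cut capacity 11 equals the max flow, so it is a minimum cut.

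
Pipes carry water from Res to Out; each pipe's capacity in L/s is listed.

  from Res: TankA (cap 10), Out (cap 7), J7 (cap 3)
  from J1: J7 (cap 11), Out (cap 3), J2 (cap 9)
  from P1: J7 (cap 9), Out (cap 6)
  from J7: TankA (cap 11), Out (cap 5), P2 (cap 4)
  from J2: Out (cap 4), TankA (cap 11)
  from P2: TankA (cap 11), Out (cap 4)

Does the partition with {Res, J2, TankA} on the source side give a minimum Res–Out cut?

Given cut capacity: 3 + 7 + 4 = 14.
Augment Res→Out: bottleneck 7, flow now 7.
Augment Res→J7→Out: bottleneck 3, flow now 10.
No augmenting path remains; maximum flow = 10.
In the residual graph, reachable from Res: {Res, TankA}.
Min-cut edges: Res→J7 (3), Res→Out (7); capacity 3 + 7 = 10.
Cut capacity 14 exceeds the max flow 10, so it is not minimum.

No — its capacity is 14, but the minimum cut has capacity 10.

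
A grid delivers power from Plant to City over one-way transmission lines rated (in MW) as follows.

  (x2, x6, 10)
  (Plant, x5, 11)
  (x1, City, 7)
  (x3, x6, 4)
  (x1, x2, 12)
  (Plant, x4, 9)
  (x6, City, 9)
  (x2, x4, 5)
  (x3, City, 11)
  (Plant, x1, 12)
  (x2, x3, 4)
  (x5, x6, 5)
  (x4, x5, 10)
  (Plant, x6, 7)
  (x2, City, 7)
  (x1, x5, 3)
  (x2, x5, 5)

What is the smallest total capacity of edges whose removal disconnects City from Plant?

21

Augment Plant→x1→City: bottleneck 7, flow now 7.
Augment Plant→x6→City: bottleneck 7, flow now 14.
Augment Plant→x1→x2→City: bottleneck 5, flow now 19.
Augment Plant→x5→x6→City: bottleneck 2, flow now 21.
No augmenting path remains; maximum flow = 21.
By max-flow min-cut, the minimum cut capacity equals the max flow.
In the residual graph, reachable from Plant: {Plant, x4, x5, x6}.
Min-cut edges: Plant→x1 (12), x6→City (9); capacity 12 + 9 = 21.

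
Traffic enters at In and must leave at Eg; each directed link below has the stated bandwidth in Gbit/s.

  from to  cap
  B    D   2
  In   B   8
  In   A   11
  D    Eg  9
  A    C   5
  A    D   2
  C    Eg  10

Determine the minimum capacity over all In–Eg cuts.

9

Augment In→A→C→Eg: bottleneck 5, flow now 5.
Augment In→A→D→Eg: bottleneck 2, flow now 7.
Augment In→B→D→Eg: bottleneck 2, flow now 9.
No augmenting path remains; maximum flow = 9.
By max-flow min-cut, the minimum cut capacity equals the max flow.
In the residual graph, reachable from In: {In, A, B}.
Min-cut edges: A→C (5), A→D (2), B→D (2); capacity 5 + 2 + 2 = 9.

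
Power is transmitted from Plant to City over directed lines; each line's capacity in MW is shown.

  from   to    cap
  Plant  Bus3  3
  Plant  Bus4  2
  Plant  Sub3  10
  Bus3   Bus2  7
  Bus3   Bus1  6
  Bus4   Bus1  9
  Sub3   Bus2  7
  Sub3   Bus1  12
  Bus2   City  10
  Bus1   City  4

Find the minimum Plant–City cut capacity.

Augment Plant→Bus3→Bus2→City: bottleneck 3, flow now 3.
Augment Plant→Bus4→Bus1→City: bottleneck 2, flow now 5.
Augment Plant→Sub3→Bus2→City: bottleneck 7, flow now 12.
Augment Plant→Sub3→Bus1→City: bottleneck 2, flow now 14.
No augmenting path remains; maximum flow = 14.
By max-flow min-cut, the minimum cut capacity equals the max flow.
In the residual graph, reachable from Plant: {Plant, Bus4, Sub3, Bus1}.
Min-cut edges: Plant→Bus3 (3), Sub3→Bus2 (7), Bus1→City (4); capacity 3 + 7 + 4 = 14.

14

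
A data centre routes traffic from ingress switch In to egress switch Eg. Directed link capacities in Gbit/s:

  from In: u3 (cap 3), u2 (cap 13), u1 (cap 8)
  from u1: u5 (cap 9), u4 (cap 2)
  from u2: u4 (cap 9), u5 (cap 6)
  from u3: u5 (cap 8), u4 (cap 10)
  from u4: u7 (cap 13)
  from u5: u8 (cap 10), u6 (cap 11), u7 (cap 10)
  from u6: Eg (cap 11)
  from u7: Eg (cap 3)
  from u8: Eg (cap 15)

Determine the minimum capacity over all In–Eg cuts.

20

Augment In→u1→u4→u7→Eg: bottleneck 2, flow now 2.
Augment In→u1→u5→u6→Eg: bottleneck 6, flow now 8.
Augment In→u2→u4→u7→Eg: bottleneck 1, flow now 9.
Augment In→u2→u5→u6→Eg: bottleneck 5, flow now 14.
Augment In→u2→u5→u8→Eg: bottleneck 1, flow now 15.
Augment In→u3→u5→u8→Eg: bottleneck 3, flow now 18.
Augment In→u2→u4→u1→u5→u8→Eg: bottleneck 2, flow now 20. (uses reverse residual edge)
No augmenting path remains; maximum flow = 20.
By max-flow min-cut, the minimum cut capacity equals the max flow.
In the residual graph, reachable from In: {In, u2, u4, u7}.
Min-cut edges: In→u1 (8), In→u3 (3), u2→u5 (6), u7→Eg (3); capacity 8 + 3 + 6 + 3 = 20.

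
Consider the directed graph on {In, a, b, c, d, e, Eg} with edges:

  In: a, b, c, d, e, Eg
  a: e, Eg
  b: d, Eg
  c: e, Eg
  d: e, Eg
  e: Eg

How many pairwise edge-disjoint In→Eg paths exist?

6

Assign every edge capacity 1; by Menger, the answer equals the max flow.
Path In→Eg (+1); total 1.
Path In→a→Eg (+1); total 2.
Path In→b→Eg (+1); total 3.
Path In→c→Eg (+1); total 4.
Path In→d→Eg (+1); total 5.
Path In→e→Eg (+1); total 6.
No residual In→Eg path; max flow = 6.
Certifying cut of size 6: {In→Eg, In→a, In→b, In→c, In→d, In→e}.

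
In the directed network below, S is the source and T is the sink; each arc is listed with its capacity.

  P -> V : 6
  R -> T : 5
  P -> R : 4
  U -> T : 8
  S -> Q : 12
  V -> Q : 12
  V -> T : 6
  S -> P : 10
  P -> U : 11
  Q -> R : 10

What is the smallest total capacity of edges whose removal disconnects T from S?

Augment S→P→R→T: bottleneck 4, flow now 4.
Augment S→P→U→T: bottleneck 6, flow now 10.
Augment S→Q→R→T: bottleneck 1, flow now 11.
Augment S→Q→R→P→U→T: bottleneck 2, flow now 13. (uses reverse residual edge)
Augment S→Q→R→P→V→T: bottleneck 2, flow now 15. (uses reverse residual edge)
No augmenting path remains; maximum flow = 15.
By max-flow min-cut, the minimum cut capacity equals the max flow.
In the residual graph, reachable from S: {S, Q, R}.
Min-cut edges: S→P (10), R→T (5); capacity 10 + 5 = 15.

15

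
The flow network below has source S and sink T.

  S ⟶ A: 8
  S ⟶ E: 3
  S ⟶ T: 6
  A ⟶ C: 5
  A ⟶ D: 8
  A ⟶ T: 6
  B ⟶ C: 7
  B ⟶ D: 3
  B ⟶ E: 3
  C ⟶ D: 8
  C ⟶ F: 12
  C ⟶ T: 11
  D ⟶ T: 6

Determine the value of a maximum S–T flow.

Augment S→T: bottleneck 6, flow now 6.
Augment S→A→T: bottleneck 6, flow now 12.
Augment S→A→C→T: bottleneck 2, flow now 14.
No augmenting path remains; maximum flow = 14.
In the residual graph, reachable from S: {S, E}.
Min-cut edges: S→A (8), S→T (6); capacity 8 + 6 = 14.
This cut is saturated, so no flow can exceed 14.

14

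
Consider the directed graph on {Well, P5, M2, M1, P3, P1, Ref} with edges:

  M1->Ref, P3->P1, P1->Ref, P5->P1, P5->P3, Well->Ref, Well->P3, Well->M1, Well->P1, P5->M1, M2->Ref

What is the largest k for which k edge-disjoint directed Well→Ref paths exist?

3

Assign every edge capacity 1; by Menger, the answer equals the max flow.
Path Well→Ref (+1); total 1.
Path Well→M1→Ref (+1); total 2.
Path Well→P1→Ref (+1); total 3.
No residual Well→Ref path; max flow = 3.
Certifying cut of size 3: {P1→Ref, Well→M1, Well→Ref}.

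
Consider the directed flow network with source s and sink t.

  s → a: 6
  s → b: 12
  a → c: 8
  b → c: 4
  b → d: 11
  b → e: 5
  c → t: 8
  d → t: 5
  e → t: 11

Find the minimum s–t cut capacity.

Augment s→a→c→t: bottleneck 6, flow now 6.
Augment s→b→c→t: bottleneck 2, flow now 8.
Augment s→b→d→t: bottleneck 5, flow now 13.
Augment s→b→e→t: bottleneck 5, flow now 18.
No augmenting path remains; maximum flow = 18.
By max-flow min-cut, the minimum cut capacity equals the max flow.
In the residual graph, reachable from s: {s}.
Min-cut edges: s→a (6), s→b (12); capacity 6 + 12 = 18.

18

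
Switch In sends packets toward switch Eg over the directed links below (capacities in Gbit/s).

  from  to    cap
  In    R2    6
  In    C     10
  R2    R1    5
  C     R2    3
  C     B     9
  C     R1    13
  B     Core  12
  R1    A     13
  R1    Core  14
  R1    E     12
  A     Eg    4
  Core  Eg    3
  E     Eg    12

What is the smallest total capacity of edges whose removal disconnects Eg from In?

15

Augment In→R2→R1→A→Eg: bottleneck 4, flow now 4.
Augment In→R2→R1→Core→Eg: bottleneck 1, flow now 5.
Augment In→C→B→Core→Eg: bottleneck 2, flow now 7.
Augment In→C→R1→E→Eg: bottleneck 8, flow now 15.
No augmenting path remains; maximum flow = 15.
By max-flow min-cut, the minimum cut capacity equals the max flow.
In the residual graph, reachable from In: {In, R2}.
Min-cut edges: In→C (10), R2→R1 (5); capacity 10 + 5 = 15.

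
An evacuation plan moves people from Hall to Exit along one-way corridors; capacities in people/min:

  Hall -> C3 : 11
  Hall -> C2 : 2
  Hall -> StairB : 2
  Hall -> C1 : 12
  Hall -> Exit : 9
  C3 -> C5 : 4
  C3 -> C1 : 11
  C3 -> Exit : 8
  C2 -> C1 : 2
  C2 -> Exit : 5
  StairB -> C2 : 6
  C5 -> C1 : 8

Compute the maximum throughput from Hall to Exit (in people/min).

21

Augment Hall→Exit: bottleneck 9, flow now 9.
Augment Hall→C3→Exit: bottleneck 8, flow now 17.
Augment Hall→C2→Exit: bottleneck 2, flow now 19.
Augment Hall→StairB→C2→Exit: bottleneck 2, flow now 21.
No augmenting path remains; maximum flow = 21.
In the residual graph, reachable from Hall: {Hall, C3, C5, C1}.
Min-cut edges: Hall→C2 (2), Hall→StairB (2), Hall→Exit (9), C3→Exit (8); capacity 2 + 2 + 9 + 8 = 21.
This cut is saturated, so no flow can exceed 21.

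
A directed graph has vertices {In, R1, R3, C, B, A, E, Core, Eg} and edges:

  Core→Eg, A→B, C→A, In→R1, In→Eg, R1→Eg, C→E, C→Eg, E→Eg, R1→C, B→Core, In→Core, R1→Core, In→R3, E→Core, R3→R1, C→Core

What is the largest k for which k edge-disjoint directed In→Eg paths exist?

Assign every edge capacity 1; by Menger, the answer equals the max flow.
Path In→Eg (+1); total 1.
Path In→R1→Eg (+1); total 2.
Path In→Core→Eg (+1); total 3.
Path In→R3→R1→C→Eg (+1); total 4.
No residual In→Eg path; max flow = 4.
Certifying cut of size 4: {In→Core, In→Eg, In→R1, In→R3}.

4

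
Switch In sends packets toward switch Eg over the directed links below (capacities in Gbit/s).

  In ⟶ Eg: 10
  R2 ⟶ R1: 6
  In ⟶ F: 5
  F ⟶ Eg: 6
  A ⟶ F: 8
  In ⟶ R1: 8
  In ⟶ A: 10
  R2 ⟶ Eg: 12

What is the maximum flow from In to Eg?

Augment In→Eg: bottleneck 10, flow now 10.
Augment In→F→Eg: bottleneck 5, flow now 15.
Augment In→A→F→Eg: bottleneck 1, flow now 16.
No augmenting path remains; maximum flow = 16.
In the residual graph, reachable from In: {In, A, R1, F}.
Min-cut edges: In→Eg (10), F→Eg (6); capacity 10 + 6 = 16.
This cut is saturated, so no flow can exceed 16.

16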